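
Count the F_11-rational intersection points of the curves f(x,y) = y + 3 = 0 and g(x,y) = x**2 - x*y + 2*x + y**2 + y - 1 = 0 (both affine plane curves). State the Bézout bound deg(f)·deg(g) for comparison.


Common zeros: {(1, 8), (5, 8)}; count = 2; Bézout bound = 2.

deg(f) = 1, deg(g) = 2, so Bézout bound = 2.
Scan x ∈ F_11. For each x, list the y ∈ F_11 with f(x, y) ≡ 0 and those with g(x, y) ≡ 0 (mod 11); the common zeros in that column are the intersection.
  x = 0: f ≡ 0 at y ∈ {8}; g ≡ 0 at y ∈ {3, 7}; common: ∅.
  x = 1: f ≡ 0 at y ∈ {8}; g ≡ 0 at y ∈ {3, 8}; common: {8}.
  x = 2: f ≡ 0 at y ∈ {8}; g ≡ 0 at y ∈ ∅; common: ∅.
  x = 3: f ≡ 0 at y ∈ {8}; g ≡ 0 at y ∈ {4, 9}; common: ∅.
  x = 4: f ≡ 0 at y ∈ {8}; g ≡ 0 at y ∈ {5, 9}; common: ∅.
  x = 5: f ≡ 0 at y ∈ {8}; g ≡ 0 at y ∈ {7, 8}; common: {8}.
  x = 6: f ≡ 0 at y ∈ {8}; g ≡ 0 at y ∈ ∅; common: ∅.
  x = 7: f ≡ 0 at y ∈ {8}; g ≡ 0 at y ∈ ∅; common: ∅.
  x = 8: f ≡ 0 at y ∈ {8}; g ≡ 0 at y ∈ ∅; common: ∅.
  x = 9: f ≡ 0 at y ∈ {8}; g ≡ 0 at y ∈ ∅; common: ∅.
  x = 10: f ≡ 0 at y ∈ {8}; g ≡ 0 at y ∈ {4, 5}; common: ∅.
Collecting: common zeros = {(1, 8), (5, 8)}, so the count is 2.
Comparison with the Bézout bound: 2 ≤ 2 = deg(f)·deg(g), as expected for curves with no common component (the bound is attained).


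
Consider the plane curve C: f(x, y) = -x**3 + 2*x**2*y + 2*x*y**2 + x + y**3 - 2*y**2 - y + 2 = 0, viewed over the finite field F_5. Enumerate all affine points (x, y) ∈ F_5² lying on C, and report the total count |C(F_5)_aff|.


Affine F_5-points: {(0, 1), (0, 2), (0, 4), (1, 4), (2, 4), (3, 1), (4, 1)}; count = 7.

For each of the 25 pairs (x, y) ∈ F_5², evaluate f(x, y) mod 5. Record the zeros.
  x = 0: [0↦2, 1↦0, 2↦0, 3↦3, 4↦0]  zeros at y ∈ {1, 2, 4}
  x = 1: [0↦2, 1↦4, 2↦2, 3↦2, 4↦0]  zeros at y ∈ {4}
  x = 2: [0↦1, 1↦1, 2↦1, 3↦2, 4↦0]  zeros at y ∈ {4}
  x = 3: [0↦3, 1↦0, 2↦1, 3↦2, 4↦4]  zeros at y ∈ {1}
  x = 4: [0↦2, 1↦0, 2↦1, 3↦1, 4↦1]  zeros at y ∈ {1}
Collecting zeros: affine points = {(0, 1), (0, 2), (0, 4), (1, 4), (2, 4), (3, 1), (4, 1)}.
Total count |C(F_5)_aff| = 7.


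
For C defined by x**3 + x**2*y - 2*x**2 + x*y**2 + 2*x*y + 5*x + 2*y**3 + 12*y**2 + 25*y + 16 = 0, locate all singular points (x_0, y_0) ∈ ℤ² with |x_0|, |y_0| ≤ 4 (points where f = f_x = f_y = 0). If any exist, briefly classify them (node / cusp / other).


Singular points: {(1, -2)}; classification: node.

Compute partial derivatives:
  f_x = 3*x**2 + 2*x*y - 4*x + y**2 + 2*y + 5.
  f_y = x**2 + 2*x*y + 2*x + 6*y**2 + 24*y + 25.
Scan x_0 ∈ {−4, ..., 4}. For each x_0, f_y(x_0, y) is a polynomial in y; find its integer roots y ∈ {−4, ..., 4}, then test f_x and f at those candidates.
  x = -4: f_y(-4, y) = 6*y**2 + 16*y + 33; no integer root y with |y| ≤ 4.
  x = -3: f_y(-3, y) = 6*y**2 + 18*y + 28; no integer root y with |y| ≤ 4.
  x = -2: f_y(-2, y) = 6*y**2 + 20*y + 25; no integer root y with |y| ≤ 4.
  x = -1: f_y(-1, y) = 6*y**2 + 22*y + 24; no integer root y with |y| ≤ 4.
  x = 0: f_y(0, y) = 6*y**2 + 24*y + 25; no integer root y with |y| ≤ 4.
  x = 1: f_y(1, y) = 6*y**2 + 26*y + 28; vanishes at y ∈ {-2}. (1, -2): f_x = 0, f = 0 — SINGULAR.
  x = 2: f_y(2, y) = 6*y**2 + 28*y + 33; no integer root y with |y| ≤ 4.
  x = 3: f_y(3, y) = 6*y**2 + 30*y + 40; no integer root y with |y| ≤ 4.
  x = 4: f_y(4, y) = 6*y**2 + 32*y + 49; no integer root y with |y| ≤ 4.
Only singular point on the grid: (1, -2).
Classify: substitute x = 1 + u, y = -2 + v and expand: f = u**3 + u**2*v - u**2 + u*v**2 + 2*v**3 + v**2.
No constant or linear terms (consistent with a singular point). Quadratic part: -u**2 + v**2. Cubic part: u**3 + u**2*v + u*v**2 + 2*v**3.
The quadratic part v**2 - u**2 = (v − u)(v + u) splits into two distinct linear factors, so there are two distinct tangent lines y − -2 = ±(x − 1) — this is a node (ordinary double point).
Classification: node.


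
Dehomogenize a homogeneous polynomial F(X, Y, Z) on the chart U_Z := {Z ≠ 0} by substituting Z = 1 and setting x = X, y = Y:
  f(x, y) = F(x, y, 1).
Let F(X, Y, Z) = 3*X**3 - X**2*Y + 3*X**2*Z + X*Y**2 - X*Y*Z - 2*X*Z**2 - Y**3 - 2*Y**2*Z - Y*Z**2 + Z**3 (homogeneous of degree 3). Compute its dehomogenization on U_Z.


f(x, y) = 3*x**3 - x**2*y + 3*x**2 + x*y**2 - x*y - 2*x - y**3 - 2*y**2 - y + 1

On U_Z we set Z = 1. Each monomial c·X^i·Y^j·Z^k in F becomes c·x^i·y^j·1^k = c·x^i·y^j.
Substituting Z = 1: F(X, Y, 1) = 3*x**3 - x**2*y + 3*x**2 + x*y**2 - x*y - 2*x - y**3 - 2*y**2 - y + 1.
Note: deg(f) ≤ deg(F) = 3; strict inequality happens when F is divisible by Z (lost terms).


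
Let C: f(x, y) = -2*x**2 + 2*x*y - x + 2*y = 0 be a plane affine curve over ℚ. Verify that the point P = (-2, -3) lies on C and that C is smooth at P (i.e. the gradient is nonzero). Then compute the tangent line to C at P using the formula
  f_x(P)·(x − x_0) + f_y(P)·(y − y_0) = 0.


Tangent line at P: x - 2*y - 4 = 0.

Step 1: f(-2, -3) = 0, so P lies on C.
Step 2: partial derivatives
  f_x(x, y) = -4*x + 2*y - 1, f_y(x, y) = 2*x + 2.
  f_x(P) = 1, f_y(P) = -2 (gradient nonzero, so P is smooth).
Step 3: tangent line at P: 1·(x − -2) + -2·(y − -3) = 0.
Expanding: x - 2*y - 4 = 0.


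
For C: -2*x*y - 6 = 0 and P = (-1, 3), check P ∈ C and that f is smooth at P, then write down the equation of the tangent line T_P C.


Tangent line at P: -6*x + 2*y - 12 = 0.

Step 1: f(-1, 3) = 0, so P lies on C.
Step 2: partial derivatives
  f_x(x, y) = -2*y, f_y(x, y) = -2*x.
  f_x(P) = -6, f_y(P) = 2 (gradient nonzero, so P is smooth).
Step 3: tangent line at P: -6·(x − -1) + 2·(y − 3) = 0.
Expanding: -6*x + 2*y - 12 = 0.


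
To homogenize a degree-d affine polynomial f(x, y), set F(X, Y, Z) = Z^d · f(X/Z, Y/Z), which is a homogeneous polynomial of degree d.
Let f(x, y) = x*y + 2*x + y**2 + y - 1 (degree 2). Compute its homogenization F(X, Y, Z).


F(X, Y, Z) = X*Y + 2*X*Z + Y**2 + Y*Z - Z**2

deg(f) = 2.
Substitute x = X/Z, y = Y/Z into f, then multiply by Z^2.
  monomial 1·x^1·y^1 ↦ 1·X^1·Y^1·Z^0.
  monomial 2·x^1·y^0 ↦ 2·X^1·Y^0·Z^1.
  monomial 1·x^0·y^2 ↦ 1·X^0·Y^2·Z^0.
  monomial 1·x^0·y^1 ↦ 1·X^0·Y^1·Z^1.
  monomial -1·x^0·y^0 ↦ -1·X^0·Y^0·Z^2.
Collecting: F(X, Y, Z) = X*Y + 2*X*Z + Y**2 + Y*Z - Z**2.


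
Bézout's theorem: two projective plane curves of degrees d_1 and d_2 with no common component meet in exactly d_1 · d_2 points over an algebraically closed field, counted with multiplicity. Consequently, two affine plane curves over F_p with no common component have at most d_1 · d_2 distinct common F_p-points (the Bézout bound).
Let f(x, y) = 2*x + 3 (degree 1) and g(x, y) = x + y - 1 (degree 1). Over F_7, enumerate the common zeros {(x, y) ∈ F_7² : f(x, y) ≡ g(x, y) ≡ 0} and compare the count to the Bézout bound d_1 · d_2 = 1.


Common zeros: {(2, 6)}; count = 1; Bézout bound = 1.

deg(f) = 1, deg(g) = 1, so Bézout bound = 1.
Scan x ∈ F_7. For each x, list the y ∈ F_7 with f(x, y) ≡ 0 and those with g(x, y) ≡ 0 (mod 7); the common zeros in that column are the intersection.
  x = 0: f ≡ 0 at y ∈ ∅; g ≡ 0 at y ∈ {1}; common: ∅.
  x = 1: f ≡ 0 at y ∈ ∅; g ≡ 0 at y ∈ {0}; common: ∅.
  x = 2: f ≡ 0 at y ∈ {0, 1, 2, 3, 4, 5, 6}; g ≡ 0 at y ∈ {6}; common: {6}.
  x = 3: f ≡ 0 at y ∈ ∅; g ≡ 0 at y ∈ {5}; common: ∅.
  x = 4: f ≡ 0 at y ∈ ∅; g ≡ 0 at y ∈ {4}; common: ∅.
  x = 5: f ≡ 0 at y ∈ ∅; g ≡ 0 at y ∈ {3}; common: ∅.
  x = 6: f ≡ 0 at y ∈ ∅; g ≡ 0 at y ∈ {2}; common: ∅.
Collecting: common zeros = {(2, 6)}, so the count is 1.
Comparison with the Bézout bound: 1 ≤ 1 = deg(f)·deg(g), as expected for curves with no common component (the bound is attained).


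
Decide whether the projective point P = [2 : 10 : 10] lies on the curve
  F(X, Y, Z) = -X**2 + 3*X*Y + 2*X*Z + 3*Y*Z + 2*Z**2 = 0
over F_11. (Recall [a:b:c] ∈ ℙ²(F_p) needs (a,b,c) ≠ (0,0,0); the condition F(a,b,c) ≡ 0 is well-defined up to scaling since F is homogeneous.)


F(2,10,10) ≡ 2 (mod 11); P is NOT on the curve.

Evaluate F(2, 10, 10) term-by-term (mod 11).
  -X**2 ↦ -1·4·1·1 = -4
  3*X*Y ↦ 3·2·10·1 = 60
  2*X*Z ↦ 2·2·1·10 = 40
  3*Y*Z ↦ 3·1·10·10 = 300
  2*Z**2 ↦ 2·1·1·100 = 200
Sum: F(2, 10, 10) = (-4) + (60) + (40) + (300) + (200) = 596.
Reducing mod 11: 596 ≡ 2 (mod 11).
Since F(a, b, c) ≡ 2 ≠ 0 (mod 11), P does NOT lie on the curve.


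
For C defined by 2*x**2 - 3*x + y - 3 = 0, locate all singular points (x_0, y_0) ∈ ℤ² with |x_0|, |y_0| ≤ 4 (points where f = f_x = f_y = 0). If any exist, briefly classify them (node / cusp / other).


No singular points in the scanned grid; C is smooth there.

Compute partial derivatives:
  f_x = 4*x - 3.
  f_y = 1.
f_y = 1 is a nonzero constant, so f_y never vanishes: no point (x, y) can satisfy f = f_x = f_y = 0. In particular no (x, y) ∈ {−4, ..., 4}² is singular; the curve is smooth.


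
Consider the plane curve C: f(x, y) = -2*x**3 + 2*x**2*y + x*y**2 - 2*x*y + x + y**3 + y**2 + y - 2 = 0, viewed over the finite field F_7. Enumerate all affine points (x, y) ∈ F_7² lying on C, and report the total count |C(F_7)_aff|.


Affine F_7-points: {(2, 1), (2, 2), (3, 1), (3, 3), (3, 6), (4, 0), (4, 3), (4, 6), (5, 2), (5, 4), (6, 6)}; count = 11.

For each of the 49 pairs (x, y) ∈ F_7², evaluate f(x, y) mod 7. Record the zeros.
  x = 0: [0↦5, 1↦1, 2↦5, 3↦2, 4↦5, 5↦6, 6↦4]  zeros at y ∈ ∅
  x = 1: [0↦4, 1↦1, 2↦1, 3↦3, 4↦6, 5↦2, 6↦4]  zeros at y ∈ ∅
  x = 2: [0↦5, 1↦0, 2↦0, 3↦4, 4↦4, 5↦6, 6↦2]  zeros at y ∈ {1, 2}
  x = 3: [0↦3, 1↦0, 2↦4, 3↦0, 4↦1, 5↦6, 6↦0]  zeros at y ∈ {1, 3, 6}
  x = 4: [0↦0, 1↦3, 2↦1, 3↦0, 4↦6, 5↦4, 6↦0]  zeros at y ∈ {0, 3, 6}
  x = 5: [0↦5, 1↦4, 2↦0, 3↦6, 4↦0, 5↦2, 6↦4]  zeros at y ∈ {2, 4}
  x = 6: [0↦6, 1↦5, 2↦3, 3↦6, 4↦6, 5↦2, 6↦0]  zeros at y ∈ {6}
Collecting zeros: affine points = {(2, 1), (2, 2), (3, 1), (3, 3), (3, 6), (4, 0), (4, 3), (4, 6), (5, 2), (5, 4), (6, 6)}.
Total count |C(F_7)_aff| = 11.


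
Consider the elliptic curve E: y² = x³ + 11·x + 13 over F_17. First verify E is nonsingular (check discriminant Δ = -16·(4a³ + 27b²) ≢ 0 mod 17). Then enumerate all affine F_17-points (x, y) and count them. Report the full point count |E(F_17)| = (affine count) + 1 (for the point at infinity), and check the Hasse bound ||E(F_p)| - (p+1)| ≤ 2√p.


Affine points = {(0, 8), (0, 9), (1, 5), (1, 12), (2, 3), (2, 14), (4, 6), (4, 11), (7, 5), (7, 12), (8, 1), (8, 16), (9, 5), (9, 12), (10, 1), (10, 16), (14, 2), (14, 15), (15, 0), (16, 1), (16, 16)}; affine count = 21; |E(F_17)| = 22.

Discriminant check: Δ ∝ 4a³ + 27b² = 4·11³ + 27·13² = 4·1331 + 27·169 ≡ 10 (mod 17). Nonzero ⇒ E is nonsingular.
For each x ∈ F_17, compute rhs = x³ + 11·x + 13 mod 17, then count y ∈ F_17 with y² ≡ rhs.
  x = 0: rhs = 13, matching y values: 8, 9 (2 points).
  x = 1: rhs = 8, matching y values: 5, 12 (2 points).
  x = 2: rhs = 9, matching y values: 3, 14 (2 points).
  x = 3: rhs = 5, matching y values: none (0 points).
  x = 4: rhs = 2, matching y values: 6, 11 (2 points).
  x = 5: rhs = 6, matching y values: none (0 points).
  x = 6: rhs = 6, matching y values: none (0 points).
  x = 7: rhs = 8, matching y values: 5, 12 (2 points).
  x = 8: rhs = 1, matching y values: 1, 16 (2 points).
  x = 9: rhs = 8, matching y values: 5, 12 (2 points).
  x = 10: rhs = 1, matching y values: 1, 16 (2 points).
  x = 11: rhs = 3, matching y values: none (0 points).
  x = 12: rhs = 3, matching y values: none (0 points).
  x = 13: rhs = 7, matching y values: none (0 points).
  x = 14: rhs = 4, matching y values: 2, 15 (2 points).
  x = 15: rhs = 0, matching y values: 0 (1 points).
  x = 16: rhs = 1, matching y values: 1, 16 (2 points).
Total affine count: 21.
Full point count |E(F_17)| = 21 + 1 = 22.
Hasse bound: |22 − (17+1)| = |4| = 4 ≤ 2√17 ≈ 8.2462 ✓.


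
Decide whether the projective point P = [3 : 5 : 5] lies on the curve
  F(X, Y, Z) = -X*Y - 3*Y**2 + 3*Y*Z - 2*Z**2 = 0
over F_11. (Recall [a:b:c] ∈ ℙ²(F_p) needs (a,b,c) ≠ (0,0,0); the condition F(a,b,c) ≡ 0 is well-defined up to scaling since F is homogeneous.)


F(3,5,5) ≡ 1 (mod 11); P is NOT on the curve.

Evaluate F(3, 5, 5) term-by-term (mod 11).
  -X*Y ↦ -1·3·5·1 = -15
  -3*Y**2 ↦ -3·1·25·1 = -75
  3*Y*Z ↦ 3·1·5·5 = 75
  -2*Z**2 ↦ -2·1·1·25 = -50
Sum: F(3, 5, 5) = (-15) + (-75) + (75) + (-50) = -65.
Reducing mod 11: -65 ≡ 1 (mod 11).
Since F(a, b, c) ≡ 1 ≠ 0 (mod 11), P does NOT lie on the curve.


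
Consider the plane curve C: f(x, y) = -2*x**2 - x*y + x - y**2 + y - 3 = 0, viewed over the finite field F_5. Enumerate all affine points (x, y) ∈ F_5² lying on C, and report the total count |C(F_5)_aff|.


Affine F_5-points: {(0, 2), (0, 4), (1, 1), (1, 4), (2, 2), (4, 1)}; count = 6.

For each of the 25 pairs (x, y) ∈ F_5², evaluate f(x, y) mod 5. Record the zeros.
  x = 0: [0↦2, 1↦2, 2↦0, 3↦1, 4↦0]  zeros at y ∈ {2, 4}
  x = 1: [0↦1, 1↦0, 2↦2, 3↦2, 4↦0]  zeros at y ∈ {1, 4}
  x = 2: [0↦1, 1↦4, 2↦0, 3↦4, 4↦1]  zeros at y ∈ {2}
  x = 3: [0↦2, 1↦4, 2↦4, 3↦2, 4↦3]  zeros at y ∈ ∅
  x = 4: [0↦4, 1↦0, 2↦4, 3↦1, 4↦1]  zeros at y ∈ {1}
Collecting zeros: affine points = {(0, 2), (0, 4), (1, 1), (1, 4), (2, 2), (4, 1)}.
Total count |C(F_5)_aff| = 6.


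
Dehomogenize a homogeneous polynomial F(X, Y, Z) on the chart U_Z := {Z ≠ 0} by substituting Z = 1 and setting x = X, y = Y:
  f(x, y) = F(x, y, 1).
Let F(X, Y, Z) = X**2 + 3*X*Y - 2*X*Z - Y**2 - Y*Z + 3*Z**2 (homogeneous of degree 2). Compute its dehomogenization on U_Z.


f(x, y) = x**2 + 3*x*y - 2*x - y**2 - y + 3

On U_Z we set Z = 1. Each monomial c·X^i·Y^j·Z^k in F becomes c·x^i·y^j·1^k = c·x^i·y^j.
Substituting Z = 1: F(X, Y, 1) = x**2 + 3*x*y - 2*x - y**2 - y + 3.
Note: deg(f) ≤ deg(F) = 2; strict inequality happens when F is divisible by Z (lost terms).


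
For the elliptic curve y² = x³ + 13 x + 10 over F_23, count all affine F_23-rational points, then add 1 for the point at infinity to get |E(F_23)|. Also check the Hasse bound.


Affine points = {(1, 1), (1, 22), (5, 4), (5, 19), (10, 6), (10, 17), (11, 9), (11, 14), (12, 10), (12, 13), (16, 6), (16, 17), (18, 2), (18, 21), (19, 3), (19, 20), (20, 6), (20, 17)}; affine count = 18; |E(F_23)| = 19.

Discriminant check: Δ ∝ 4a³ + 27b² = 4·13³ + 27·10² = 4·2197 + 27·100 ≡ 11 (mod 23). Nonzero ⇒ E is nonsingular.
For each x ∈ F_23, compute rhs = x³ + 13·x + 10 mod 23, then count y ∈ F_23 with y² ≡ rhs.
  x = 0: rhs = 10, matching y values: none (0 points).
  x = 1: rhs = 1, matching y values: 1, 22 (2 points).
  x = 2: rhs = 21, matching y values: none (0 points).
  x = 3: rhs = 7, matching y values: none (0 points).
  x = 4: rhs = 11, matching y values: none (0 points).
  x = 5: rhs = 16, matching y values: 4, 19 (2 points).
  x = 6: rhs = 5, matching y values: none (0 points).
  x = 7: rhs = 7, matching y values: none (0 points).
  x = 8: rhs = 5, matching y values: none (0 points).
  x = 9: rhs = 5, matching y values: none (0 points).
  x = 10: rhs = 13, matching y values: 6, 17 (2 points).
  x = 11: rhs = 12, matching y values: 9, 14 (2 points).
  x = 12: rhs = 8, matching y values: 10, 13 (2 points).
  x = 13: rhs = 7, matching y values: none (0 points).
  x = 14: rhs = 15, matching y values: none (0 points).
  x = 15: rhs = 15, matching y values: none (0 points).
  x = 16: rhs = 13, matching y values: 6, 17 (2 points).
  x = 17: rhs = 15, matching y values: none (0 points).
  x = 18: rhs = 4, matching y values: 2, 21 (2 points).
  x = 19: rhs = 9, matching y values: 3, 20 (2 points).
  x = 20: rhs = 13, matching y values: 6, 17 (2 points).
  x = 21: rhs = 22, matching y values: none (0 points).
  x = 22: rhs = 19, matching y values: none (0 points).
Total affine count: 18.
Full point count |E(F_23)| = 18 + 1 = 19.
Hasse bound: |19 − (23+1)| = |-5| = 5 ≤ 2√23 ≈ 9.5917 ✓.


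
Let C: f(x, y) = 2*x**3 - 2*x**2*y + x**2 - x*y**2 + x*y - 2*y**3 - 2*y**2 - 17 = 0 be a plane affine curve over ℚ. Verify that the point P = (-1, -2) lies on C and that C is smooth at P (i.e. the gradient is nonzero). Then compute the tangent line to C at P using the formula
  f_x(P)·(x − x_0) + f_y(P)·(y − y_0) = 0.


Tangent line at P: -10*x - 23*y - 56 = 0.

Step 1: f(-1, -2) = 0, so P lies on C.
Step 2: partial derivatives
  f_x(x, y) = 6*x**2 - 4*x*y + 2*x - y**2 + y, f_y(x, y) = -2*x**2 - 2*x*y + x - 6*y**2 - 4*y.
  f_x(P) = -10, f_y(P) = -23 (gradient nonzero, so P is smooth).
Step 3: tangent line at P: -10·(x − -1) + -23·(y − -2) = 0.
Expanding: -10*x - 23*y - 56 = 0.


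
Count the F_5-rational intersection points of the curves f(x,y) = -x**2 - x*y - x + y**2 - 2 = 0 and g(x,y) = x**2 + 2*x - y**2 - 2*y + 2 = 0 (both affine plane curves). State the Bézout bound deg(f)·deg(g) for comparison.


Common zeros: {(2, 3)}; count = 1; Bézout bound = 4.

deg(f) = 2, deg(g) = 2, so Bézout bound = 4.
Scan x ∈ F_5. For each x, list the y ∈ F_5 with f(x, y) ≡ 0 and those with g(x, y) ≡ 0 (mod 5); the common zeros in that column are the intersection.
  x = 0: f ≡ 0 at y ∈ ∅; g ≡ 0 at y ∈ ∅; common: ∅.
  x = 1: f ≡ 0 at y ∈ ∅; g ≡ 0 at y ∈ {0, 3}; common: ∅.
  x = 2: f ≡ 0 at y ∈ {3, 4}; g ≡ 0 at y ∈ {0, 3}; common: {3}.
  x = 3: f ≡ 0 at y ∈ {4}; g ≡ 0 at y ∈ ∅; common: ∅.
  x = 4: f ≡ 0 at y ∈ {1, 3}; g ≡ 0 at y ∈ ∅; common: ∅.
Collecting: common zeros = {(2, 3)}, so the count is 1.
Comparison with the Bézout bound: 1 ≤ 4 = deg(f)·deg(g), as expected for curves with no common component (the affine F_5-count falls short of the bound because intersections may lie at infinity, over extension fields, or carry multiplicity).


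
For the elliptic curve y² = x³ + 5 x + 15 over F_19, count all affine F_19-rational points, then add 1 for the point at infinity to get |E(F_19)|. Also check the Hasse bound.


Affine points = {(3, 0), (4, 2), (4, 17), (8, 4), (8, 15), (10, 1), (10, 18), (12, 6), (12, 13), (13, 4), (13, 15), (14, 6), (14, 13), (15, 8), (15, 11), (16, 7), (16, 12), (17, 4), (17, 15), (18, 3), (18, 16)}; affine count = 21; |E(F_19)| = 22.

Discriminant check: Δ ∝ 4a³ + 27b² = 4·5³ + 27·15² = 4·125 + 27·225 ≡ 1 (mod 19). Nonzero ⇒ E is nonsingular.
For each x ∈ F_19, compute rhs = x³ + 5·x + 15 mod 19, then count y ∈ F_19 with y² ≡ rhs.
  x = 0: rhs = 15, matching y values: none (0 points).
  x = 1: rhs = 2, matching y values: none (0 points).
  x = 2: rhs = 14, matching y values: none (0 points).
  x = 3: rhs = 0, matching y values: 0 (1 points).
  x = 4: rhs = 4, matching y values: 2, 17 (2 points).
  x = 5: rhs = 13, matching y values: none (0 points).
  x = 6: rhs = 14, matching y values: none (0 points).
  x = 7: rhs = 13, matching y values: none (0 points).
  x = 8: rhs = 16, matching y values: 4, 15 (2 points).
  x = 9: rhs = 10, matching y values: none (0 points).
  x = 10: rhs = 1, matching y values: 1, 18 (2 points).
  x = 11: rhs = 14, matching y values: none (0 points).
  x = 12: rhs = 17, matching y values: 6, 13 (2 points).
  x = 13: rhs = 16, matching y values: 4, 15 (2 points).
  x = 14: rhs = 17, matching y values: 6, 13 (2 points).
  x = 15: rhs = 7, matching y values: 8, 11 (2 points).
  x = 16: rhs = 11, matching y values: 7, 12 (2 points).
  x = 17: rhs = 16, matching y values: 4, 15 (2 points).
  x = 18: rhs = 9, matching y values: 3, 16 (2 points).
Total affine count: 21.
Full point count |E(F_19)| = 21 + 1 = 22.
Hasse bound: |22 − (19+1)| = |2| = 2 ≤ 2√19 ≈ 8.7178 ✓.


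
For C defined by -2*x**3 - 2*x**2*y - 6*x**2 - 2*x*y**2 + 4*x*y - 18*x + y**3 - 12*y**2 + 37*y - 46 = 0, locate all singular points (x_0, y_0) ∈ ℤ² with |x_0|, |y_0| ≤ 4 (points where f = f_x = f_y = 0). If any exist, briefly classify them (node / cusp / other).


Singular points: {(-2, 3)}; classification: cusp.

Compute partial derivatives:
  f_x = -6*x**2 - 4*x*y - 12*x - 2*y**2 + 4*y - 18.
  f_y = -2*x**2 - 4*x*y + 4*x + 3*y**2 - 24*y + 37.
Scan x_0 ∈ {−4, ..., 4}. For each x_0, f_y(x_0, y) is a polynomial in y; find its integer roots y ∈ {−4, ..., 4}, then test f_x and f at those candidates.
  x = -4: f_y(-4, y) = 3*y**2 - 8*y - 11; vanishes at y ∈ {-1}. (-4, -1): f_x = -88 ≠ 0.
  x = -3: f_y(-3, y) = 3*y**2 - 12*y + 7; no integer root y with |y| ≤ 4.
  x = -2: f_y(-2, y) = 3*y**2 - 16*y + 21; vanishes at y ∈ {3}. (-2, 3): f_x = 0, f = 0 — SINGULAR.
  x = -1: f_y(-1, y) = 3*y**2 - 20*y + 31; no integer root y with |y| ≤ 4.
  x = 0: f_y(0, y) = 3*y**2 - 24*y + 37; no integer root y with |y| ≤ 4.
  x = 1: f_y(1, y) = 3*y**2 - 28*y + 39; no integer root y with |y| ≤ 4.
  x = 2: f_y(2, y) = 3*y**2 - 32*y + 37; no integer root y with |y| ≤ 4.
  x = 3: f_y(3, y) = 3*y**2 - 36*y + 31; no integer root y with |y| ≤ 4.
  x = 4: f_y(4, y) = 3*y**2 - 40*y + 21; no integer root y with |y| ≤ 4.
Only singular point on the grid: (-2, 3).
Classify: substitute x = -2 + u, y = 3 + v and expand: f = -2*u**3 - 2*u**2*v - 2*u*v**2 + v**3 + v**2.
No constant or linear terms (consistent with a singular point). Quadratic part: v**2. Cubic part: -2*u**3 - 2*u**2*v - 2*u*v**2 + v**3.
The quadratic part v**2 is a perfect square, so there is a single (double) tangent line v = 0, i.e. y = 3. Restricting the cubic part to that line (v = 0) leaves -2*u**3 ≠ 0, so f is not divisible by v and the branch is v² ≈ 2*u**3 to lowest order — this is a cusp.
Classification: cusp.


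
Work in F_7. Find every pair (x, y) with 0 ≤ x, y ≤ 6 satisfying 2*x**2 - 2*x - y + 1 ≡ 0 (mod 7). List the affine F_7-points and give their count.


Affine F_7-points: {(0, 1), (1, 1), (2, 5), (3, 6), (4, 4), (5, 6), (6, 5)}; count = 7.

For each of the 49 pairs (x, y) ∈ F_7², evaluate f(x, y) mod 7. Record the zeros.
  x = 0: [0↦1, 1↦0, 2↦6, 3↦5, 4↦4, 5↦3, 6↦2]  zeros at y ∈ {1}
  x = 1: [0↦1, 1↦0, 2↦6, 3↦5, 4↦4, 5↦3, 6↦2]  zeros at y ∈ {1}
  x = 2: [0↦5, 1↦4, 2↦3, 3↦2, 4↦1, 5↦0, 6↦6]  zeros at y ∈ {5}
  x = 3: [0↦6, 1↦5, 2↦4, 3↦3, 4↦2, 5↦1, 6↦0]  zeros at y ∈ {6}
  x = 4: [0↦4, 1↦3, 2↦2, 3↦1, 4↦0, 5↦6, 6↦5]  zeros at y ∈ {4}
  x = 5: [0↦6, 1↦5, 2↦4, 3↦3, 4↦2, 5↦1, 6↦0]  zeros at y ∈ {6}
  x = 6: [0↦5, 1↦4, 2↦3, 3↦2, 4↦1, 5↦0, 6↦6]  zeros at y ∈ {5}
Collecting zeros: affine points = {(0, 1), (1, 1), (2, 5), (3, 6), (4, 4), (5, 6), (6, 5)}.
Total count |C(F_7)_aff| = 7.


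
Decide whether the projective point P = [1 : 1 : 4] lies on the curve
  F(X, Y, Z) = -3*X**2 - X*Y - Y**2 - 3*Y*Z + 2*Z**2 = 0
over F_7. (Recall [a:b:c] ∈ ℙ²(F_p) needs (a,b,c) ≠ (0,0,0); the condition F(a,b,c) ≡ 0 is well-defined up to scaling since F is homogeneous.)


F(1,1,4) ≡ 1 (mod 7); P is NOT on the curve.

Evaluate F(1, 1, 4) term-by-term (mod 7).
  -3*X**2 ↦ -3·1·1·1 = -3
  -X*Y ↦ -1·1·1·1 = -1
  -Y**2 ↦ -1·1·1·1 = -1
  -3*Y*Z ↦ -3·1·1·4 = -12
  2*Z**2 ↦ 2·1·1·16 = 32
Sum: F(1, 1, 4) = (-3) + (-1) + (-1) + (-12) + (32) = 15.
Reducing mod 7: 15 ≡ 1 (mod 7).
Since F(a, b, c) ≡ 1 ≠ 0 (mod 7), P does NOT lie on the curve.


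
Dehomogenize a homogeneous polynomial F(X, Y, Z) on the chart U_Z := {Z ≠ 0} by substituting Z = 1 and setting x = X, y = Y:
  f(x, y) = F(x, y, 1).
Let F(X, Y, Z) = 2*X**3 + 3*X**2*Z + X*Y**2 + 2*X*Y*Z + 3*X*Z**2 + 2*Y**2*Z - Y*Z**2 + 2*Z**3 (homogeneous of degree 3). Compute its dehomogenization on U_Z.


f(x, y) = 2*x**3 + 3*x**2 + x*y**2 + 2*x*y + 3*x + 2*y**2 - y + 2

On U_Z we set Z = 1. Each monomial c·X^i·Y^j·Z^k in F becomes c·x^i·y^j·1^k = c·x^i·y^j.
Substituting Z = 1: F(X, Y, 1) = 2*x**3 + 3*x**2 + x*y**2 + 2*x*y + 3*x + 2*y**2 - y + 2.
Note: deg(f) ≤ deg(F) = 3; strict inequality happens when F is divisible by Z (lost terms).


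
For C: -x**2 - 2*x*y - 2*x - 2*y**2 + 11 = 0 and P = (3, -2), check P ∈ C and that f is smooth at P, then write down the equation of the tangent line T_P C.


Tangent line at P: -4*x + 2*y + 16 = 0.

Step 1: f(3, -2) = 0, so P lies on C.
Step 2: partial derivatives
  f_x(x, y) = -2*x - 2*y - 2, f_y(x, y) = -2*x - 4*y.
  f_x(P) = -4, f_y(P) = 2 (gradient nonzero, so P is smooth).
Step 3: tangent line at P: -4·(x − 3) + 2·(y − -2) = 0.
Expanding: -4*x + 2*y + 16 = 0.


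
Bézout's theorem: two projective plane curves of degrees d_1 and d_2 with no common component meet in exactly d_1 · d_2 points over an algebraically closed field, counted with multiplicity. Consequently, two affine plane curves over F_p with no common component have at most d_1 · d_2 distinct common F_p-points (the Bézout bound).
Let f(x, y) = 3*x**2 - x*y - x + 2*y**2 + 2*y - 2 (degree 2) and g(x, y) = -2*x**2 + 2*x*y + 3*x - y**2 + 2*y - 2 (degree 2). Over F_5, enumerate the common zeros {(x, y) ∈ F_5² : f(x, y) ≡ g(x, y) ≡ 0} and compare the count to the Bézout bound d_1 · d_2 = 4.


Common zeros: {(3, 4)}; count = 1; Bézout bound = 4.

deg(f) = 2, deg(g) = 2, so Bézout bound = 4.
Scan x ∈ F_5. For each x, list the y ∈ F_5 with f(x, y) ≡ 0 and those with g(x, y) ≡ 0 (mod 5); the common zeros in that column are the intersection.
  x = 0: f ≡ 0 at y ∈ {2}; g ≡ 0 at y ∈ {3, 4}; common: ∅.
  x = 1: f ≡ 0 at y ∈ {0, 2}; g ≡ 0 at y ∈ ∅; common: ∅.
  x = 2: f ≡ 0 at y ∈ {1, 4}; g ≡ 0 at y ∈ {3}; common: ∅.
  x = 3: f ≡ 0 at y ∈ {4}; g ≡ 0 at y ∈ {4}; common: {4}.
  x = 4: f ≡ 0 at y ∈ ∅; g ≡ 0 at y ∈ ∅; common: ∅.
Collecting: common zeros = {(3, 4)}, so the count is 1.
Comparison with the Bézout bound: 1 ≤ 4 = deg(f)·deg(g), as expected for curves with no common component (the affine F_5-count falls short of the bound because intersections may lie at infinity, over extension fields, or carry multiplicity).


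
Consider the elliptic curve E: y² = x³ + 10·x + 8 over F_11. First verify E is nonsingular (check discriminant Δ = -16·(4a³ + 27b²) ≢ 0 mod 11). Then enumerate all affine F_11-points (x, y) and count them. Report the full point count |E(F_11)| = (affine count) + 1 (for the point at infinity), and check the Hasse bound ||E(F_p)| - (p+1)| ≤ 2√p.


Affine points = {(2, 5), (2, 6), (6, 3), (6, 8), (7, 5), (7, 6)}; affine count = 6; |E(F_11)| = 7.

Discriminant check: Δ ∝ 4a³ + 27b² = 4·10³ + 27·8² = 4·1000 + 27·64 ≡ 8 (mod 11). Nonzero ⇒ E is nonsingular.
For each x ∈ F_11, compute rhs = x³ + 10·x + 8 mod 11, then count y ∈ F_11 with y² ≡ rhs.
  x = 0: rhs = 8, matching y values: none (0 points).
  x = 1: rhs = 8, matching y values: none (0 points).
  x = 2: rhs = 3, matching y values: 5, 6 (2 points).
  x = 3: rhs = 10, matching y values: none (0 points).
  x = 4: rhs = 2, matching y values: none (0 points).
  x = 5: rhs = 7, matching y values: none (0 points).
  x = 6: rhs = 9, matching y values: 3, 8 (2 points).
  x = 7: rhs = 3, matching y values: 5, 6 (2 points).
  x = 8: rhs = 6, matching y values: none (0 points).
  x = 9: rhs = 2, matching y values: none (0 points).
  x = 10: rhs = 8, matching y values: none (0 points).
Total affine count: 6.
Full point count |E(F_11)| = 6 + 1 = 7.
Hasse bound: |7 − (11+1)| = |-5| = 5 ≤ 2√11 ≈ 6.6332 ✓.


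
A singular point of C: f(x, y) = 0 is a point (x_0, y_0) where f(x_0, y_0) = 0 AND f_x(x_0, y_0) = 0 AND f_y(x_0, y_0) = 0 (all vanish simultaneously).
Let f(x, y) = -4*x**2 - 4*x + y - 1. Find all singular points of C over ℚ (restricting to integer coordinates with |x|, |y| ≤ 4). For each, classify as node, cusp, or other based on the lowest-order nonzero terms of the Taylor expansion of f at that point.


No singular points in the scanned grid; C is smooth there.

Compute partial derivatives:
  f_x = -8*x - 4.
  f_y = 1.
f_y = 1 is a nonzero constant, so f_y never vanishes: no point (x, y) can satisfy f = f_x = f_y = 0. In particular no (x, y) ∈ {−4, ..., 4}² is singular; the curve is smooth.


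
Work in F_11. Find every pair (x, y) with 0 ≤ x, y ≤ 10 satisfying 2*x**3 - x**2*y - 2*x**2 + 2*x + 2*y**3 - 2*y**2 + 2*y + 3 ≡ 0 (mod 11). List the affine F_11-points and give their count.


Affine F_11-points: {(0, 7), (1, 3), (1, 10), (2, 6), (3, 6), (4, 8), (6, 1), (7, 0), (9, 5), (10, 6)}; count = 10.

For each of the 121 pairs (x, y) ∈ F_11², evaluate f(x, y) mod 11. Record the zeros.
  x = 0: [0↦3, 1↦5, 2↦4, 3↦1, 4↦8, 5↦4, 6↦1, 7↦0, 8↦2, 9↦8, 10↦8]  zeros at y ∈ {7}
  x = 1: [0↦5, 1↦6, 2↦4, 3↦0, 4↦6, 5↦1, 6↦8, 7↦6, 8↦7, 9↦1, 10↦0]  zeros at y ∈ {3, 10}
  x = 2: [0↦4, 1↦2, 2↦8, 3↦1, 4↦4, 5↦7, 6↦0, 7↦6, 8↦4, 9↦6, 10↦2]  zeros at y ∈ {6}
  x = 3: [0↦1, 1↦5, 2↦6, 3↦5, 4↦3, 5↦1, 6↦0, 7↦1, 8↦5, 9↦2, 10↦4]  zeros at y ∈ {6}
  x = 4: [0↦8, 1↦5, 2↦10, 3↦2, 4↦4, 5↦6, 6↦9, 7↦3, 8↦0, 9↦1, 10↦7]  zeros at y ∈ {8}
  x = 5: [0↦4, 1↦3, 2↦10, 3↦4, 4↦8, 5↦1, 6↦6, 7↦2, 8↦1, 9↦4, 10↦1]  zeros at y ∈ ∅
  x = 6: [0↦1, 1↦0, 2↦7, 3↦1, 4↦5, 5↦9, 6↦3, 7↦10, 8↦9, 9↦1, 10↦9]  zeros at y ∈ {1}
  x = 7: [0↦0, 1↦8, 2↦2, 3↦5, 4↦7, 5↦9, 6↦1, 7↦6, 8↦3, 9↦4, 10↦10]  zeros at y ∈ {0}
  x = 8: [0↦2, 1↦6, 2↦7, 3↦6, 4↦4, 5↦2, 6↦1, 7↦2, 8↦6, 9↦3, 10↦5]  zeros at y ∈ ∅
  x = 9: [0↦8, 1↦6, 2↦1, 3↦5, 4↦8, 5↦0, 6↦4, 7↦10, 8↦8, 9↦10, 10↦6]  zeros at y ∈ {5}
  x = 10: [0↦8, 1↦9, 2↦7, 3↦3, 4↦9, 5↦4, 6↦0, 7↦9, 8↦10, 9↦4, 10↦3]  zeros at y ∈ {6}
Collecting zeros: affine points = {(0, 7), (1, 3), (1, 10), (2, 6), (3, 6), (4, 8), (6, 1), (7, 0), (9, 5), (10, 6)}.
Total count |C(F_11)_aff| = 10.


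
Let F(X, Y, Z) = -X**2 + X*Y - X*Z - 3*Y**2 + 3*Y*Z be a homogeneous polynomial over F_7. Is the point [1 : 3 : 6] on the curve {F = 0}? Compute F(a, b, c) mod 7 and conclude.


F(1,3,6) ≡ 2 (mod 7); P is NOT on the curve.

Evaluate F(1, 3, 6) term-by-term (mod 7).
  -X**2 ↦ -1·1·1·1 = -1
  X*Y ↦ 1·1·3·1 = 3
  -X*Z ↦ -1·1·1·6 = -6
  -3*Y**2 ↦ -3·1·9·1 = -27
  3*Y*Z ↦ 3·1·3·6 = 54
Sum: F(1, 3, 6) = (-1) + (3) + (-6) + (-27) + (54) = 23.
Reducing mod 7: 23 ≡ 2 (mod 7).
Since F(a, b, c) ≡ 2 ≠ 0 (mod 7), P does NOT lie on the curve.


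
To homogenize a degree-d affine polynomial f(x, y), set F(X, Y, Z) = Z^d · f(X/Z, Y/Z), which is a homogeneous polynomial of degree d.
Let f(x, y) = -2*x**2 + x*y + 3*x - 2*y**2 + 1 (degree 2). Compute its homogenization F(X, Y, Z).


F(X, Y, Z) = -2*X**2 + X*Y + 3*X*Z - 2*Y**2 + Z**2

deg(f) = 2.
Substitute x = X/Z, y = Y/Z into f, then multiply by Z^2.
  monomial -2·x^2·y^0 ↦ -2·X^2·Y^0·Z^0.
  monomial 1·x^1·y^1 ↦ 1·X^1·Y^1·Z^0.
  monomial 3·x^1·y^0 ↦ 3·X^1·Y^0·Z^1.
  monomial -2·x^0·y^2 ↦ -2·X^0·Y^2·Z^0.
  monomial 1·x^0·y^0 ↦ 1·X^0·Y^0·Z^2.
Collecting: F(X, Y, Z) = -2*X**2 + X*Y + 3*X*Z - 2*Y**2 + Z**2.


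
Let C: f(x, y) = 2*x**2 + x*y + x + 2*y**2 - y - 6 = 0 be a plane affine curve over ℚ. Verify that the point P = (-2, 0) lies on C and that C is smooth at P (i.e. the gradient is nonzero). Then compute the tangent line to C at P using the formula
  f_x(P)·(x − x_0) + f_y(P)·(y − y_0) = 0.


Tangent line at P: -7*x - 3*y - 14 = 0.

Step 1: f(-2, 0) = 0, so P lies on C.
Step 2: partial derivatives
  f_x(x, y) = 4*x + y + 1, f_y(x, y) = x + 4*y - 1.
  f_x(P) = -7, f_y(P) = -3 (gradient nonzero, so P is smooth).
Step 3: tangent line at P: -7·(x − -2) + -3·(y − 0) = 0.
Expanding: -7*x - 3*y - 14 = 0.


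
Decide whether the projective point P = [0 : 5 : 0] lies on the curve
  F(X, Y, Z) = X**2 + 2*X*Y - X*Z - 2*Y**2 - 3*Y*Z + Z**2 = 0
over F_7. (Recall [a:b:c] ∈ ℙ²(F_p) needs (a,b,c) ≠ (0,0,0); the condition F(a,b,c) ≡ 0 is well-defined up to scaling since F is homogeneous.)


F(0,5,0) ≡ 6 (mod 7); P is NOT on the curve.

Evaluate F(0, 5, 0) term-by-term (mod 7).
  X**2 ↦ 1·0·1·1 = 0
  2*X*Y ↦ 2·0·5·1 = 0
  -X*Z ↦ -1·0·1·0 = 0
  -2*Y**2 ↦ -2·1·25·1 = -50
  -3*Y*Z ↦ -3·1·5·0 = 0
  Z**2 ↦ 1·1·1·0 = 0
Sum: F(0, 5, 0) = (0) + (0) + (0) + (-50) + (0) + (0) = -50.
Reducing mod 7: -50 ≡ 6 (mod 7).
Since F(a, b, c) ≡ 6 ≠ 0 (mod 7), P does NOT lie on the curve.


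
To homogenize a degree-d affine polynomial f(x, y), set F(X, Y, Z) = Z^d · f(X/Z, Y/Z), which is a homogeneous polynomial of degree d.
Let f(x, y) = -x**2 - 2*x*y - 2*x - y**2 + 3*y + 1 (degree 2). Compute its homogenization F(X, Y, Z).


F(X, Y, Z) = -X**2 - 2*X*Y - 2*X*Z - Y**2 + 3*Y*Z + Z**2

deg(f) = 2.
Substitute x = X/Z, y = Y/Z into f, then multiply by Z^2.
  monomial -1·x^2·y^0 ↦ -1·X^2·Y^0·Z^0.
  monomial -2·x^1·y^1 ↦ -2·X^1·Y^1·Z^0.
  monomial -2·x^1·y^0 ↦ -2·X^1·Y^0·Z^1.
  monomial -1·x^0·y^2 ↦ -1·X^0·Y^2·Z^0.
  monomial 3·x^0·y^1 ↦ 3·X^0·Y^1·Z^1.
  monomial 1·x^0·y^0 ↦ 1·X^0·Y^0·Z^2.
Collecting: F(X, Y, Z) = -X**2 - 2*X*Y - 2*X*Z - Y**2 + 3*Y*Z + Z**2.


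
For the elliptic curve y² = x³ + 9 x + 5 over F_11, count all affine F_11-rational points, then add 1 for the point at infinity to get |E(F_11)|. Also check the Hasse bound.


Affine points = {(0, 4), (0, 7), (1, 2), (1, 9), (2, 3), (2, 8), (3, 2), (3, 9), (6, 0), (7, 2), (7, 9), (9, 1), (9, 10)}; affine count = 13; |E(F_11)| = 14.

Discriminant check: Δ ∝ 4a³ + 27b² = 4·9³ + 27·5² = 4·729 + 27·25 ≡ 5 (mod 11). Nonzero ⇒ E is nonsingular.
For each x ∈ F_11, compute rhs = x³ + 9·x + 5 mod 11, then count y ∈ F_11 with y² ≡ rhs.
  x = 0: rhs = 5, matching y values: 4, 7 (2 points).
  x = 1: rhs = 4, matching y values: 2, 9 (2 points).
  x = 2: rhs = 9, matching y values: 3, 8 (2 points).
  x = 3: rhs = 4, matching y values: 2, 9 (2 points).
  x = 4: rhs = 6, matching y values: none (0 points).
  x = 5: rhs = 10, matching y values: none (0 points).
  x = 6: rhs = 0, matching y values: 0 (1 points).
  x = 7: rhs = 4, matching y values: 2, 9 (2 points).
  x = 8: rhs = 6, matching y values: none (0 points).
  x = 9: rhs = 1, matching y values: 1, 10 (2 points).
  x = 10: rhs = 6, matching y values: none (0 points).
Total affine count: 13.
Full point count |E(F_11)| = 13 + 1 = 14.
Hasse bound: |14 − (11+1)| = |2| = 2 ≤ 2√11 ≈ 6.6332 ✓.


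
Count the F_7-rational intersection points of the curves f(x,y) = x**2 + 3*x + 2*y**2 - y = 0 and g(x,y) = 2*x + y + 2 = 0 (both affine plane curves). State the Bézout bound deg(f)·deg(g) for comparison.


Common zeros: {(3, 6), (4, 4)}; count = 2; Bézout bound = 2.

deg(f) = 2, deg(g) = 1, so Bézout bound = 2.
Scan x ∈ F_7. For each x, list the y ∈ F_7 with f(x, y) ≡ 0 and those with g(x, y) ≡ 0 (mod 7); the common zeros in that column are the intersection.
  x = 0: f ≡ 0 at y ∈ {0, 4}; g ≡ 0 at y ∈ {5}; common: ∅.
  x = 1: f ≡ 0 at y ∈ {5, 6}; g ≡ 0 at y ∈ {3}; common: ∅.
  x = 2: f ≡ 0 at y ∈ ∅; g ≡ 0 at y ∈ {1}; common: ∅.
  x = 3: f ≡ 0 at y ∈ {5, 6}; g ≡ 0 at y ∈ {6}; common: {6}.
  x = 4: f ≡ 0 at y ∈ {0, 4}; g ≡ 0 at y ∈ {4}; common: {4}.
  x = 5: f ≡ 0 at y ∈ ∅; g ≡ 0 at y ∈ {2}; common: ∅.
  x = 6: f ≡ 0 at y ∈ ∅; g ≡ 0 at y ∈ {0}; common: ∅.
Collecting: common zeros = {(3, 6), (4, 4)}, so the count is 2.
Comparison with the Bézout bound: 2 ≤ 2 = deg(f)·deg(g), as expected for curves with no common component (the bound is attained).


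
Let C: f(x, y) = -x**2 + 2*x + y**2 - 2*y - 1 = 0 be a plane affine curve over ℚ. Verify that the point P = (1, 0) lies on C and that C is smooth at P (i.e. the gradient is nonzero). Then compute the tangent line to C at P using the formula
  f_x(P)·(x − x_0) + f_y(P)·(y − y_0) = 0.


Tangent line at P: -2*y = 0.

Step 1: f(1, 0) = 0, so P lies on C.
Step 2: partial derivatives
  f_x(x, y) = 2 - 2*x, f_y(x, y) = 2*y - 2.
  f_x(P) = 0, f_y(P) = -2 (gradient nonzero, so P is smooth).
Step 3: tangent line at P: 0·(x − 1) + -2·(y − 0) = 0.
Expanding: -2*y = 0.


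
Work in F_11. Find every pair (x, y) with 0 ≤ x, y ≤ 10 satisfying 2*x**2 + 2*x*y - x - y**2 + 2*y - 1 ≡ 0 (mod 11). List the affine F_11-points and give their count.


Affine F_11-points: {(0, 1), (1, 0), (1, 4), (2, 8), (2, 9), (5, 0), (5, 1), (6, 5), (6, 9), (7, 8)}; count = 10.

For each of the 121 pairs (x, y) ∈ F_11², evaluate f(x, y) mod 11. Record the zeros.
  x = 0: [0↦10, 1↦0, 2↦10, 3↦7, 4↦2, 5↦6, 6↦8, 7↦8, 8↦6, 9↦2, 10↦7]  zeros at y ∈ {1}
  x = 1: [0↦0, 1↦3, 2↦4, 3↦3, 4↦0, 5↦6, 6↦10, 7↦1, 8↦1, 9↦10, 10↦6]  zeros at y ∈ {0, 4}
  x = 2: [0↦5, 1↦10, 2↦2, 3↦3, 4↦2, 5↦10, 6↦5, 7↦9, 8↦0, 9↦0, 10↦9]  zeros at y ∈ {8, 9}
  x = 3: [0↦3, 1↦10, 2↦4, 3↦7, 4↦8, 5↦7, 6↦4, 7↦10, 8↦3, 9↦5, 10↦5]  zeros at y ∈ ∅
  x = 4: [0↦5, 1↦3, 2↦10, 3↦4, 4↦7, 5↦8, 6↦7, 7↦4, 8↦10, 9↦3, 10↦5]  zeros at y ∈ ∅
  x = 5: [0↦0, 1↦0, 2↦9, 3↦5, 4↦10, 5↦2, 6↦3, 7↦2, 8↦10, 9↦5, 10↦9]  zeros at y ∈ {0, 1}
  x = 6: [0↦10, 1↦1, 2↦1, 3↦10, 4↦6, 5↦0, 6↦3, 7↦4, 8↦3, 9↦0, 10↦6]  zeros at y ∈ {5, 9}
  x = 7: [0↦2, 1↦6, 2↦8, 3↦8, 4↦6, 5↦2, 6↦7, 7↦10, 8↦0, 9↦10, 10↦7]  zeros at y ∈ {8}
  x = 8: [0↦9, 1↦4, 2↦8, 3↦10, 4↦10, 5↦8, 6↦4, 7↦9, 8↦1, 9↦2, 10↦1]  zeros at y ∈ ∅
  x = 9: [0↦9, 1↦6, 2↦1, 3↦5, 4↦7, 5↦7, 6↦5, 7↦1, 8↦6, 9↦9, 10↦10]  zeros at y ∈ ∅
  x = 10: [0↦2, 1↦1, 2↦9, 3↦4, 4↦8, 5↦10, 6↦10, 7↦8, 8↦4, 9↦9, 10↦1]  zeros at y ∈ ∅
Collecting zeros: affine points = {(0, 1), (1, 0), (1, 4), (2, 8), (2, 9), (5, 0), (5, 1), (6, 5), (6, 9), (7, 8)}.
Total count |C(F_11)_aff| = 10.


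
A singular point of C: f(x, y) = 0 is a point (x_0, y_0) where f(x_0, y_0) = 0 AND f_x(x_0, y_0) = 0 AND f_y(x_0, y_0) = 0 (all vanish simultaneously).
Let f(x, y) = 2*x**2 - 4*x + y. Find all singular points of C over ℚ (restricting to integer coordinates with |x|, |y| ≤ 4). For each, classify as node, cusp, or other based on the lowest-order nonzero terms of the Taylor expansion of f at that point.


No singular points in the scanned grid; C is smooth there.

Compute partial derivatives:
  f_x = 4*x - 4.
  f_y = 1.
f_y = 1 is a nonzero constant, so f_y never vanishes: no point (x, y) can satisfy f = f_x = f_y = 0. In particular no (x, y) ∈ {−4, ..., 4}² is singular; the curve is smooth.


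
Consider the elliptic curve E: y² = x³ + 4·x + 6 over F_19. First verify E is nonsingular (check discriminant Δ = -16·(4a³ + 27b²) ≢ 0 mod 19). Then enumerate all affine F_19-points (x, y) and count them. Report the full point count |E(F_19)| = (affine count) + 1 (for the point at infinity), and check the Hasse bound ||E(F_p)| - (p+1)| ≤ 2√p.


Affine points = {(0, 5), (0, 14), (1, 7), (1, 12), (3, 8), (3, 11), (7, 4), (7, 15), (9, 7), (9, 12), (10, 1), (10, 18), (16, 9), (16, 10), (17, 3), (17, 16), (18, 1), (18, 18)}; affine count = 18; |E(F_19)| = 19.

Discriminant check: Δ ∝ 4a³ + 27b² = 4·4³ + 27·6² = 4·64 + 27·36 ≡ 12 (mod 19). Nonzero ⇒ E is nonsingular.
For each x ∈ F_19, compute rhs = x³ + 4·x + 6 mod 19, then count y ∈ F_19 with y² ≡ rhs.
  x = 0: rhs = 6, matching y values: 5, 14 (2 points).
  x = 1: rhs = 11, matching y values: 7, 12 (2 points).
  x = 2: rhs = 3, matching y values: none (0 points).
  x = 3: rhs = 7, matching y values: 8, 11 (2 points).
  x = 4: rhs = 10, matching y values: none (0 points).
  x = 5: rhs = 18, matching y values: none (0 points).
  x = 6: rhs = 18, matching y values: none (0 points).
  x = 7: rhs = 16, matching y values: 4, 15 (2 points).
  x = 8: rhs = 18, matching y values: none (0 points).
  x = 9: rhs = 11, matching y values: 7, 12 (2 points).
  x = 10: rhs = 1, matching y values: 1, 18 (2 points).
  x = 11: rhs = 13, matching y values: none (0 points).
  x = 12: rhs = 15, matching y values: none (0 points).
  x = 13: rhs = 13, matching y values: none (0 points).
  x = 14: rhs = 13, matching y values: none (0 points).
  x = 15: rhs = 2, matching y values: none (0 points).
  x = 16: rhs = 5, matching y values: 9, 10 (2 points).
  x = 17: rhs = 9, matching y values: 3, 16 (2 points).
  x = 18: rhs = 1, matching y values: 1, 18 (2 points).
Total affine count: 18.
Full point count |E(F_19)| = 18 + 1 = 19.
Hasse bound: |19 − (19+1)| = |-1| = 1 ≤ 2√19 ≈ 8.7178 ✓.
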